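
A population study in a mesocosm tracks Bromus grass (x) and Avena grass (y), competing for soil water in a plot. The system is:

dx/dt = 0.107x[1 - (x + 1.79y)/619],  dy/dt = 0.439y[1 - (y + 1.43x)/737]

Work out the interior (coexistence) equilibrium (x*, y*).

Setting both brackets to zero gives the nullclines x + 1.79y = 619 and 1.43x + y = 737.
Substituting y = 737 - 1.43x into the first: x(1 - 1.79·1.43) = 619 - 1.79·737.
So x* = -700/-1.56 = 449, and then y* = 737 - 1.43·449 = 95.

x* ≈ 449, y* ≈ 95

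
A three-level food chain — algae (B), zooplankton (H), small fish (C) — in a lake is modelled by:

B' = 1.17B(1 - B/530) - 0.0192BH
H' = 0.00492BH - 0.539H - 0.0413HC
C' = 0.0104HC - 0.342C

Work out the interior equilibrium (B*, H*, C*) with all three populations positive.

From dC/dt = 0: 0.0104H* = 0.342, so H* = 32.9.
From dB/dt = 0: 1.17(1 - B*/530) = 0.0192·32.9, giving B* = 530·(1 - 0.54) = 244.
From dH/dt = 0: 0.00492·244 - 0.539 = 0.0413C*, so C* = 0.661/0.0413 = 16.

B* ≈ 244, H* ≈ 32.9, C* ≈ 16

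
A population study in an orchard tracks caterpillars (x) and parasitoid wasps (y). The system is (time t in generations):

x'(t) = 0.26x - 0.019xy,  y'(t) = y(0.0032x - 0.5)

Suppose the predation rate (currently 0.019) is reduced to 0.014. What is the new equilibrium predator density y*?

y* ≈ 18.6

At the interior fixed point, setting dx/dt = 0 with x > 0 fixes y* = (prey growth rate)/(xy coefficient) — independent of the other coefficients.
With the change, y* = 0.26/0.014 = 18.6; it rises from 13.7.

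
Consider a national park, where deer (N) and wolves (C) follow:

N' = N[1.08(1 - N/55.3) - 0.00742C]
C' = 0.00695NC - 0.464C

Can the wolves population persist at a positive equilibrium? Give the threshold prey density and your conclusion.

Threshold N = 66.8; K < 66.8, so no, the predator goes extinct.

The predator equation gives dC/dt > 0 only when N > 0.464/0.00695 = 66.8.
Without the predator, N → K = 55.3. Since 55.3 < 66.8, the predator cannot invade.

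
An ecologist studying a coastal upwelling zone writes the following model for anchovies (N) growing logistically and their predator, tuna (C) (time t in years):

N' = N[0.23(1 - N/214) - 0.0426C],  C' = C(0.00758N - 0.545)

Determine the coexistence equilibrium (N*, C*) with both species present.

N* ≈ 71.9, C* ≈ 3.59

From dC/dt = 0 with C > 0: 0.00758N* = 0.545, so N* = 71.9.
Substitute into dN/dt = 0: 0.23(1 - 71.9/214) = 0.0426C*.
The bracket is 0.664, giving C* = 0.153/0.0426 = 3.59.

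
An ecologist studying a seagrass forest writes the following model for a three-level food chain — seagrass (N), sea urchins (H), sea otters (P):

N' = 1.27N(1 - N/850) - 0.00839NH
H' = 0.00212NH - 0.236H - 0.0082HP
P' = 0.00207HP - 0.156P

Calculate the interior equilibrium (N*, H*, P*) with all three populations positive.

N* ≈ 427, H* ≈ 75.4, P* ≈ 81.6

From dP/dt = 0: 0.00207H* = 0.156, so H* = 75.4.
From dN/dt = 0: 1.27(1 - N*/850) = 0.00839·75.4, giving N* = 850·(1 - 0.498) = 427.
From dH/dt = 0: 0.00212·427 - 0.236 = 0.0082P*, so P* = 0.669/0.0082 = 81.6.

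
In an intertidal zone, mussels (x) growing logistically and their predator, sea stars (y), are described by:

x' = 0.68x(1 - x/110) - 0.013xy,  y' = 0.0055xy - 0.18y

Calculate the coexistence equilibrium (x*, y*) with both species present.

x* ≈ 32.7, y* ≈ 36.7

From dy/dt = 0 with y > 0: 0.0055x* = 0.18, so x* = 32.7.
Substitute into dx/dt = 0: 0.68(1 - 32.7/110) = 0.013y*.
The bracket is 0.702, giving y* = 0.478/0.013 = 36.7.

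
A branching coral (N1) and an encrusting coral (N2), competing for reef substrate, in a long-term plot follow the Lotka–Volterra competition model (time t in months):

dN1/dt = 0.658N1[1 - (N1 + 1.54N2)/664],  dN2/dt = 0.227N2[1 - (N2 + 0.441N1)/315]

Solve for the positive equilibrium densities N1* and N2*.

Setting both brackets to zero gives the nullclines N1 + 1.54N2 = 664 and 0.441N1 + N2 = 315.
Substituting N2 = 315 - 0.441N1 into the first: N1(1 - 1.54·0.441) = 664 - 1.54·315.
So N1* = 179/0.321 = 558, and then N2* = 315 - 0.441·558 = 69.1.

N1* ≈ 558, N2* ≈ 69.1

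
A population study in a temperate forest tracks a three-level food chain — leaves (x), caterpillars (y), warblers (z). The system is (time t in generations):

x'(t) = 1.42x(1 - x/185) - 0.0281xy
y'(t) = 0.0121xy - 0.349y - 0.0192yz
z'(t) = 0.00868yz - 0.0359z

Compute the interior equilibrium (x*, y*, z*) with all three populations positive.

x* ≈ 170, y* ≈ 4.14, z* ≈ 88.9

From dz/dt = 0: 0.00868y* = 0.0359, so y* = 4.14.
From dx/dt = 0: 1.42(1 - x*/185) = 0.0281·4.14, giving x* = 185·(1 - 0.0818) = 170.
From dy/dt = 0: 0.0121·170 - 0.349 = 0.0192z*, so z* = 1.71/0.0192 = 88.9.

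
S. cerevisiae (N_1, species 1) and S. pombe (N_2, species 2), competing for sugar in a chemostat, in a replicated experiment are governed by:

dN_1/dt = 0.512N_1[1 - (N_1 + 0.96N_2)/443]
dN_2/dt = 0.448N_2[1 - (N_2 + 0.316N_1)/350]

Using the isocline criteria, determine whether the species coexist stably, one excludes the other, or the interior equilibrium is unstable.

Compare the nullcline intercepts: K1/α12 = 443/0.96 = 461 > K2 = 350; K2/α21 = 350/0.316 = 1110 > K1 = 443.
Since both inequalities hold, each species can invade when rare, so the interior equilibrium is stable.

stable coexistence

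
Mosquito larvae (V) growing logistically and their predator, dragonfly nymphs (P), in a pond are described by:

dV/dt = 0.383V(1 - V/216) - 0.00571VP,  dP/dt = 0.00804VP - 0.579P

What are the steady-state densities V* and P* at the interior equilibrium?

V* ≈ 72, P* ≈ 44.7

From dP/dt = 0 with P > 0: 0.00804V* = 0.579, so V* = 72.
Substitute into dV/dt = 0: 0.383(1 - 72/216) = 0.00571P*.
The bracket is 0.667, giving P* = 0.255/0.00571 = 44.7.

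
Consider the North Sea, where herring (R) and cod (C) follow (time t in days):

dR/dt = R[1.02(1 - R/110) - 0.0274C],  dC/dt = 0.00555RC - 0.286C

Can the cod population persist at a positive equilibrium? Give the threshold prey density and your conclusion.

Threshold R = 51.5; K > 51.5, so yes, the predator persists.

The predator equation gives dC/dt > 0 only when R > 0.286/0.00555 = 51.5.
Without the predator, R → K = 110. Since 110 > 51.5, the predator can invade and persist.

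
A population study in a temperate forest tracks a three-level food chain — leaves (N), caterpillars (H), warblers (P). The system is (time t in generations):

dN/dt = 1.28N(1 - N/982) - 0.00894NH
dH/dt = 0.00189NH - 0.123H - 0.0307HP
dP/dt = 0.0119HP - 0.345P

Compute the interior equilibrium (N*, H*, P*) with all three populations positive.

N* ≈ 783, H* ≈ 29, P* ≈ 44.2

From dP/dt = 0: 0.0119H* = 0.345, so H* = 29.
From dN/dt = 0: 1.28(1 - N*/982) = 0.00894·29, giving N* = 982·(1 - 0.202) = 783.
From dH/dt = 0: 0.00189·783 - 0.123 = 0.0307P*, so P* = 1.36/0.0307 = 44.2.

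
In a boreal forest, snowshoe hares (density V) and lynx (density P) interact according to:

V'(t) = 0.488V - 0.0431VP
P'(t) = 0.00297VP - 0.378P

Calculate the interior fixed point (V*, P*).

V* ≈ 127, P* ≈ 11.3

Set dP/dt = 0 with P > 0: 0.00297V - 0.378 = 0, so V* = 0.378/0.00297 = 127.
Set dV/dt = 0 with V > 0: 0.488 - 0.0431P = 0, so P* = 0.488/0.0431 = 11.3.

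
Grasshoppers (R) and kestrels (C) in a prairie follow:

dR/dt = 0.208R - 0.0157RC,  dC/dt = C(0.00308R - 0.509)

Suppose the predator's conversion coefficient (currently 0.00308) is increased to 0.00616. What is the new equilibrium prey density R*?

At the interior fixed point, setting dC/dt = 0 with C > 0 fixes R* = (predator death rate)/(RC coefficient) — independent of the other coefficients.
With the change, R* = 0.509/0.00616 = 82.6; it falls from 165.

R* ≈ 82.6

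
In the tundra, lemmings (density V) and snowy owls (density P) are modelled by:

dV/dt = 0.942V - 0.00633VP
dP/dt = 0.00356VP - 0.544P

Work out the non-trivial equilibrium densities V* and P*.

V* ≈ 153, P* ≈ 149

Set dP/dt = 0 with P > 0: 0.00356V - 0.544 = 0, so V* = 0.544/0.00356 = 153.
Set dV/dt = 0 with V > 0: 0.942 - 0.00633P = 0, so P* = 0.942/0.00633 = 149.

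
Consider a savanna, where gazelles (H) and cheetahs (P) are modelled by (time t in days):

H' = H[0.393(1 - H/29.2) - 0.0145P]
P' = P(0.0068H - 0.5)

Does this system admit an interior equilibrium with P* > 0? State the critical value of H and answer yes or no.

The predator equation gives dP/dt > 0 only when H > 0.5/0.0068 = 73.5.
Without the predator, H → K = 29.2. Since 29.2 < 73.5, the predator cannot invade.

Threshold H = 73.5; K < 73.5, so no, the predator goes extinct.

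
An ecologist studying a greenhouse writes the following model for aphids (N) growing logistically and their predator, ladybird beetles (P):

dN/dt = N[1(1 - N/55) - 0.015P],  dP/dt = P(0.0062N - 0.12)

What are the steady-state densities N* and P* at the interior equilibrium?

N* ≈ 19.4, P* ≈ 43.2

From dP/dt = 0 with P > 0: 0.0062N* = 0.12, so N* = 19.4.
Substitute into dN/dt = 0: 1(1 - 19.4/55) = 0.015P*.
The bracket is 0.648, giving P* = 0.648/0.015 = 43.2.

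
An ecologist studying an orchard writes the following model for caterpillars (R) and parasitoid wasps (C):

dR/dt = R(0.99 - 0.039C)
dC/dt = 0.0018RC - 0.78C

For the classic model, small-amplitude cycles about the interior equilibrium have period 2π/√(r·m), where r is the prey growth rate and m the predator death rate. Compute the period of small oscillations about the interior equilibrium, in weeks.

T ≈ 7.15 weeks

Here r = 0.99 and m = 0.78, so r·m = 0.772.
ω = √0.772 = 0.879 per week, hence T = 2π/ω ≈ 7.15 weeks.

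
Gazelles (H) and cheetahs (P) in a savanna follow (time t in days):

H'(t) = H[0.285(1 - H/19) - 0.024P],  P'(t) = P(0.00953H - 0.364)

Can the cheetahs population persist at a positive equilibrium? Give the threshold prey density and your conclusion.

Threshold H = 38.2; K < 38.2, so no, the predator goes extinct.

The predator equation gives dP/dt > 0 only when H > 0.364/0.00953 = 38.2.
Without the predator, H → K = 19. Since 19 < 38.2, the predator cannot invade.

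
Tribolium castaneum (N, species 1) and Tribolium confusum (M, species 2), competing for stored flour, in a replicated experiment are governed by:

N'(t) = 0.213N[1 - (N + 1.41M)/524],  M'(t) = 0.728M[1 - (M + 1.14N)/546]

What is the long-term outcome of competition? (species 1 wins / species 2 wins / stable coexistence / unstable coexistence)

Compare the nullcline intercepts: K1/α12 = 524/1.41 = 372 < K2 = 546; K2/α21 = 546/1.14 = 479 < K1 = 524.
Since both are reversed, neither can invade when rare; the interior point is a saddle.

unstable coexistence (outcome depends on initial conditions)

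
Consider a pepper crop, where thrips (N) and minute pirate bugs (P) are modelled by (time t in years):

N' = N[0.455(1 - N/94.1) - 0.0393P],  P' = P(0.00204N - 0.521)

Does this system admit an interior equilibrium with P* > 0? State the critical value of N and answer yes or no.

Threshold N = 255; K < 255, so no, the predator goes extinct.

The predator equation gives dP/dt > 0 only when N > 0.521/0.00204 = 255.
Without the predator, N → K = 94.1. Since 94.1 < 255, the predator cannot invade.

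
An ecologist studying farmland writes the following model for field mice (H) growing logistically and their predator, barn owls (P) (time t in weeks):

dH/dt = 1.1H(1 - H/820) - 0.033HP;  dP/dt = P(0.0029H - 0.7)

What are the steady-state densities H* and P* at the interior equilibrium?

H* ≈ 241, P* ≈ 23.5

From dP/dt = 0 with P > 0: 0.0029H* = 0.7, so H* = 241.
Substitute into dH/dt = 0: 1.1(1 - 241/820) = 0.033P*.
The bracket is 0.706, giving P* = 0.776/0.033 = 23.5.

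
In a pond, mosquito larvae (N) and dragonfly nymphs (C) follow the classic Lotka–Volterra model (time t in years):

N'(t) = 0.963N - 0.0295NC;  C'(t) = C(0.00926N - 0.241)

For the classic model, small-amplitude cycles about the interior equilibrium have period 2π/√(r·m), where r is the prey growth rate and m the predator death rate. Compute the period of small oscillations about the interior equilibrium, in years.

Here r = 0.963 and m = 0.241, so r·m = 0.232.
ω = √0.232 = 0.482 per year, hence T = 2π/ω ≈ 13 years.

T ≈ 13 years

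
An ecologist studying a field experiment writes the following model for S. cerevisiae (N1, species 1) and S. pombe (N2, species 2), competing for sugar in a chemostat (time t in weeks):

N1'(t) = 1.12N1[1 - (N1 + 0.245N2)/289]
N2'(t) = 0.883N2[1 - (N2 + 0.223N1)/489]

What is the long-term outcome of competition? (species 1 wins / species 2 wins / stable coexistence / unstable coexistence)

stable coexistence

Compare the nullcline intercepts: K1/α12 = 289/0.245 = 1180 > K2 = 489; K2/α21 = 489/0.223 = 2190 > K1 = 289.
Since both inequalities hold, each species can invade when rare, so the interior equilibrium is stable.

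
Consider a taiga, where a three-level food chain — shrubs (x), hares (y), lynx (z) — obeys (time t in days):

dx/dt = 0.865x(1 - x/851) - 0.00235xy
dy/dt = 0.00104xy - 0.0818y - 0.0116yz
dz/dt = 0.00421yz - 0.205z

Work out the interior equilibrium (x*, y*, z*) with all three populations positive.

x* ≈ 738, y* ≈ 48.7, z* ≈ 59.2

From dz/dt = 0: 0.00421y* = 0.205, so y* = 48.7.
From dx/dt = 0: 0.865(1 - x*/851) = 0.00235·48.7, giving x* = 851·(1 - 0.132) = 738.
From dy/dt = 0: 0.00104·738 - 0.0818 = 0.0116z*, so z* = 0.686/0.0116 = 59.2.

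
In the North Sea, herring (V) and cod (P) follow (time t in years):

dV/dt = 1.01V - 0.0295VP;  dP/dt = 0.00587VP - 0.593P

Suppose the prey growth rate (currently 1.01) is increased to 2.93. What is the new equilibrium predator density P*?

P* ≈ 99.3

At the interior fixed point, setting dV/dt = 0 with V > 0 fixes P* = (prey growth rate)/(VP coefficient) — independent of the other coefficients.
With the change, P* = 2.93/0.0295 = 99.3; it rises from 34.2.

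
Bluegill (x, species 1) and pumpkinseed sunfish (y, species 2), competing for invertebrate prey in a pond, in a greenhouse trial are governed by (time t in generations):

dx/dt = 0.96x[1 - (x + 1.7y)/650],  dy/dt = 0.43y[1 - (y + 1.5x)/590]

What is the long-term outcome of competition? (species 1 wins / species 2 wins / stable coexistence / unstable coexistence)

unstable coexistence (outcome depends on initial conditions)

Compare the nullcline intercepts: K1/α12 = 650/1.7 = 382 < K2 = 590; K2/α21 = 590/1.5 = 393 < K1 = 650.
Since both are reversed, neither can invade when rare; the interior point is a saddle.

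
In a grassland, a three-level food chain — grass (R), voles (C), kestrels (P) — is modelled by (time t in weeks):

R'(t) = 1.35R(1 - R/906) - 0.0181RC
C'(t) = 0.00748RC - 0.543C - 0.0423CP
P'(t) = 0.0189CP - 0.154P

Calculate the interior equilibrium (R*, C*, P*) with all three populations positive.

From dP/dt = 0: 0.0189C* = 0.154, so C* = 8.15.
From dR/dt = 0: 1.35(1 - R*/906) = 0.0181·8.15, giving R* = 906·(1 - 0.109) = 807.
From dC/dt = 0: 0.00748·807 - 0.543 = 0.0423P*, so P* = 5.49/0.0423 = 130.

R* ≈ 807, C* ≈ 8.15, P* ≈ 130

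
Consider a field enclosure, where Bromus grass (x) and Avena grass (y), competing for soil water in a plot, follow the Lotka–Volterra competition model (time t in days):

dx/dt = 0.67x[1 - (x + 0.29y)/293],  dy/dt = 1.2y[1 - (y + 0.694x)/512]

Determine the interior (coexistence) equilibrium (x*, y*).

Setting both brackets to zero gives the nullclines x + 0.29y = 293 and 0.694x + y = 512.
Substituting y = 512 - 0.694x into the first: x(1 - 0.29·0.694) = 293 - 0.29·512.
So x* = 145/0.799 = 181, and then y* = 512 - 0.694·181 = 386.

x* ≈ 181, y* ≈ 386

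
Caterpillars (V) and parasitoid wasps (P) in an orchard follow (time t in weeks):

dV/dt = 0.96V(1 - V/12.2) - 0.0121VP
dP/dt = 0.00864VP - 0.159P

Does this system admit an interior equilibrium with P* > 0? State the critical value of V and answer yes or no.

The predator equation gives dP/dt > 0 only when V > 0.159/0.00864 = 18.4.
Without the predator, V → K = 12.2. Since 12.2 < 18.4, the predator cannot invade.

Threshold V = 18.4; K < 18.4, so no, the predator goes extinct.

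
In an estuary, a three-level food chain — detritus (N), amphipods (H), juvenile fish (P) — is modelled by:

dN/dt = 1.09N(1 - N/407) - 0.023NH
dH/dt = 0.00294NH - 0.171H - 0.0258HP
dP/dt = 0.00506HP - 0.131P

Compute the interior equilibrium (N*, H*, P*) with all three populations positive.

From dP/dt = 0: 0.00506H* = 0.131, so H* = 25.9.
From dN/dt = 0: 1.09(1 - N*/407) = 0.023·25.9, giving N* = 407·(1 - 0.546) = 185.
From dH/dt = 0: 0.00294·185 - 0.171 = 0.0258P*, so P* = 0.372/0.0258 = 14.4.

N* ≈ 185, H* ≈ 25.9, P* ≈ 14.4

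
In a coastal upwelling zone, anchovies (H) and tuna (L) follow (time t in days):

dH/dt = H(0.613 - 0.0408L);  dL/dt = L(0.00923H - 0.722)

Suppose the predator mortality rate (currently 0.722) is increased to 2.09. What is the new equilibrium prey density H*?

H* ≈ 226

At the interior fixed point, setting dL/dt = 0 with L > 0 fixes H* = (predator death rate)/(HL coefficient) — independent of the other coefficients.
With the change, H* = 2.09/0.00923 = 226; it rises from 78.2.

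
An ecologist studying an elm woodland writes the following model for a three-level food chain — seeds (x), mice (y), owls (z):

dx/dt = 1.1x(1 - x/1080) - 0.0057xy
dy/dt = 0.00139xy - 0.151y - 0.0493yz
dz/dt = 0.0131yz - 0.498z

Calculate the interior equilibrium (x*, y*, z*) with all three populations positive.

x* ≈ 867, y* ≈ 38, z* ≈ 21.4

From dz/dt = 0: 0.0131y* = 0.498, so y* = 38.
From dx/dt = 0: 1.1(1 - x*/1080) = 0.0057·38, giving x* = 1080·(1 - 0.197) = 867.
From dy/dt = 0: 0.00139·867 - 0.151 = 0.0493z*, so z* = 1.05/0.0493 = 21.4.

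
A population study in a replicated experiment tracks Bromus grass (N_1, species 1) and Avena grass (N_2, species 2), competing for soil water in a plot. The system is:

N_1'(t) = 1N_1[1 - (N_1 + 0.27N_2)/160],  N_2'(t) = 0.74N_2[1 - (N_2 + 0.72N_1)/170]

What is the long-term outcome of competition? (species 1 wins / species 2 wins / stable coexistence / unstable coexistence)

Compare the nullcline intercepts: K1/α12 = 160/0.27 = 593 > K2 = 170; K2/α21 = 170/0.72 = 236 > K1 = 160.
Since both inequalities hold, each species can invade when rare, so the interior equilibrium is stable.

stable coexistence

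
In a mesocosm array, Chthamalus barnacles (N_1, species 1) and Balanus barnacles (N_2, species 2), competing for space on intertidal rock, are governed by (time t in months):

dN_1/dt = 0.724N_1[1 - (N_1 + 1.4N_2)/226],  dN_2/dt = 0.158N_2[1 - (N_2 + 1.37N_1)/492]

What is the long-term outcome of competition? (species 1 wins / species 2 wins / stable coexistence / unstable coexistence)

Compare the nullcline intercepts: K1/α12 = 226/1.4 = 161 < K2 = 492; K2/α21 = 492/1.37 = 359 > K1 = 226.
Since the inequalities point opposite ways, species 2 can invade but species 1 cannot.

species 2 excludes species 1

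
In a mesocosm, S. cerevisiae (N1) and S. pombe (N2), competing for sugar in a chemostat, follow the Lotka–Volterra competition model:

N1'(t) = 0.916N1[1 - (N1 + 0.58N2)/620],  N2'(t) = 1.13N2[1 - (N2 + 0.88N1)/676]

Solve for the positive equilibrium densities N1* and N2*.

N1* ≈ 466, N2* ≈ 266

Setting both brackets to zero gives the nullclines N1 + 0.58N2 = 620 and 0.88N1 + N2 = 676.
Substituting N2 = 676 - 0.88N1 into the first: N1(1 - 0.58·0.88) = 620 - 0.58·676.
So N1* = 228/0.49 = 466, and then N2* = 676 - 0.88·466 = 266.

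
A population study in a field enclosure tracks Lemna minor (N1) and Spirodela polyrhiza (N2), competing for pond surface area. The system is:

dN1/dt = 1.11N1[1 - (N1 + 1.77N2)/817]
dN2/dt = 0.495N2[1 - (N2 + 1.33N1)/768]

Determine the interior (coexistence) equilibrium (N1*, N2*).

N1* ≈ 401, N2* ≈ 235

Setting both brackets to zero gives the nullclines N1 + 1.77N2 = 817 and 1.33N1 + N2 = 768.
Substituting N2 = 768 - 1.33N1 into the first: N1(1 - 1.77·1.33) = 817 - 1.77·768.
So N1* = -542/-1.35 = 401, and then N2* = 768 - 1.33·401 = 235.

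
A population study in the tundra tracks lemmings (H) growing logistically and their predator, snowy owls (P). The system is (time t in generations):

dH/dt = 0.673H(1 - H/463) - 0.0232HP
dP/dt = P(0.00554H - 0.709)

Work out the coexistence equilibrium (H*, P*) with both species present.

From dP/dt = 0 with P > 0: 0.00554H* = 0.709, so H* = 128.
Substitute into dH/dt = 0: 0.673(1 - 128/463) = 0.0232P*.
The bracket is 0.724, giving P* = 0.487/0.0232 = 21.

H* ≈ 128, P* ≈ 21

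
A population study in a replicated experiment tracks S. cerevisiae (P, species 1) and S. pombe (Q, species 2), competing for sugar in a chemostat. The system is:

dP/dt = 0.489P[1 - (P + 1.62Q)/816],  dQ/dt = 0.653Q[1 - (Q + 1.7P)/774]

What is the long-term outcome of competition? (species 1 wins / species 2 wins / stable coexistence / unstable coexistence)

unstable coexistence (outcome depends on initial conditions)

Compare the nullcline intercepts: K1/α12 = 816/1.62 = 504 < K2 = 774; K2/α21 = 774/1.7 = 455 < K1 = 816.
Since both are reversed, neither can invade when rare; the interior point is a saddle.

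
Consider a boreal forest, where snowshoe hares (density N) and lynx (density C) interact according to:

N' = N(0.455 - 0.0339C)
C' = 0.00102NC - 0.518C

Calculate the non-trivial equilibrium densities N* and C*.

N* ≈ 508, C* ≈ 13.4

Set dC/dt = 0 with C > 0: 0.00102N - 0.518 = 0, so N* = 0.518/0.00102 = 508.
Set dN/dt = 0 with N > 0: 0.455 - 0.0339C = 0, so C* = 0.455/0.0339 = 13.4.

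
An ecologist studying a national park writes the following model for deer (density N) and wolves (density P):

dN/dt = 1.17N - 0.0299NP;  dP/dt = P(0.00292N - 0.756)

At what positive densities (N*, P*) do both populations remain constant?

Set dP/dt = 0 with P > 0: 0.00292N - 0.756 = 0, so N* = 0.756/0.00292 = 259.
Set dN/dt = 0 with N > 0: 1.17 - 0.0299P = 0, so P* = 1.17/0.0299 = 39.1.

N* ≈ 259, P* ≈ 39.1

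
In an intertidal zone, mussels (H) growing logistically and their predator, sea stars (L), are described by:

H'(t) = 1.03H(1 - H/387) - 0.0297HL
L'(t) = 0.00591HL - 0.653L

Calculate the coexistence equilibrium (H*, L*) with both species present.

H* ≈ 110, L* ≈ 24.8

From dL/dt = 0 with L > 0: 0.00591H* = 0.653, so H* = 110.
Substitute into dH/dt = 0: 1.03(1 - 110/387) = 0.0297L*.
The bracket is 0.714, giving L* = 0.736/0.0297 = 24.8.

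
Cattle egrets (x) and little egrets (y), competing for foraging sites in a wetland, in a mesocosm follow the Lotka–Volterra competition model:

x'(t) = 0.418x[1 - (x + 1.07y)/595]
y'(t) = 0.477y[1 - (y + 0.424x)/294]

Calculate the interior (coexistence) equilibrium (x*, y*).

Setting both brackets to zero gives the nullclines x + 1.07y = 595 and 0.424x + y = 294.
Substituting y = 294 - 0.424x into the first: x(1 - 1.07·0.424) = 595 - 1.07·294.
So x* = 280/0.546 = 513, and then y* = 294 - 0.424·513 = 76.4.

x* ≈ 513, y* ≈ 76.4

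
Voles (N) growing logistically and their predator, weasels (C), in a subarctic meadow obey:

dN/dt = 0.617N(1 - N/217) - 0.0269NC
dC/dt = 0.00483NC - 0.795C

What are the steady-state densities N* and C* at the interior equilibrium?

N* ≈ 165, C* ≈ 5.54

From dC/dt = 0 with C > 0: 0.00483N* = 0.795, so N* = 165.
Substitute into dN/dt = 0: 0.617(1 - 165/217) = 0.0269C*.
The bracket is 0.241, giving C* = 0.149/0.0269 = 5.54.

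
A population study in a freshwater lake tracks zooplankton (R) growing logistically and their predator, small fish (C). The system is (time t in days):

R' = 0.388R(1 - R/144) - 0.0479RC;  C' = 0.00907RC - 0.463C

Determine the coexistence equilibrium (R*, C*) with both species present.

From dC/dt = 0 with C > 0: 0.00907R* = 0.463, so R* = 51.
Substitute into dR/dt = 0: 0.388(1 - 51/144) = 0.0479C*.
The bracket is 0.646, giving C* = 0.25/0.0479 = 5.23.

R* ≈ 51, C* ≈ 5.23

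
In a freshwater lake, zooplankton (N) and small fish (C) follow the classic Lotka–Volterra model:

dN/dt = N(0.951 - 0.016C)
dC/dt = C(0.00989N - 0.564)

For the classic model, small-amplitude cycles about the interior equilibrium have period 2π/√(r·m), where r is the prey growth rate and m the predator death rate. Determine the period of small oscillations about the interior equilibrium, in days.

T ≈ 8.58 days

Here r = 0.951 and m = 0.564, so r·m = 0.536.
ω = √0.536 = 0.732 per day, hence T = 2π/ω ≈ 8.58 days.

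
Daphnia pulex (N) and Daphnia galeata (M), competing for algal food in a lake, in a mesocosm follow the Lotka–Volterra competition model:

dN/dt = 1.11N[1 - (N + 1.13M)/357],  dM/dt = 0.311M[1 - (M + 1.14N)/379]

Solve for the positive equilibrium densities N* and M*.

N* ≈ 247, M* ≈ 97.1

Setting both brackets to zero gives the nullclines N + 1.13M = 357 and 1.14N + M = 379.
Substituting M = 379 - 1.14N into the first: N(1 - 1.13·1.14) = 357 - 1.13·379.
So N* = -71.3/-0.288 = 247, and then M* = 379 - 1.14·247 = 97.1.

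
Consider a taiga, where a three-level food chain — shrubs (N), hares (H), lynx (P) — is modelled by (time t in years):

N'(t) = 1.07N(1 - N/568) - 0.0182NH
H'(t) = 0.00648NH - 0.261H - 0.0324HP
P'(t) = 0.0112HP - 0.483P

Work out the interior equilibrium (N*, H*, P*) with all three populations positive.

N* ≈ 151, H* ≈ 43.1, P* ≈ 22.2

From dP/dt = 0: 0.0112H* = 0.483, so H* = 43.1.
From dN/dt = 0: 1.07(1 - N*/568) = 0.0182·43.1, giving N* = 568·(1 - 0.734) = 151.
From dH/dt = 0: 0.00648·151 - 0.261 = 0.0324P*, so P* = 0.72/0.0324 = 22.2.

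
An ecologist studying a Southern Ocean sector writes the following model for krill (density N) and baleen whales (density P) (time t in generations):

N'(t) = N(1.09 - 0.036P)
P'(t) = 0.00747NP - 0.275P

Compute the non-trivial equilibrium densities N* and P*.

N* ≈ 36.8, P* ≈ 30.3

Set dP/dt = 0 with P > 0: 0.00747N - 0.275 = 0, so N* = 0.275/0.00747 = 36.8.
Set dN/dt = 0 with N > 0: 1.09 - 0.036P = 0, so P* = 1.09/0.036 = 30.3.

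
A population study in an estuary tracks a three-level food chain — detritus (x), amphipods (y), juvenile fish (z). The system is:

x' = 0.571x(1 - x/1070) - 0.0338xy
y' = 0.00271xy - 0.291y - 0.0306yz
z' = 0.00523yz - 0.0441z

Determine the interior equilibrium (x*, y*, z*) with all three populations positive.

x* ≈ 536, y* ≈ 8.43, z* ≈ 38

From dz/dt = 0: 0.00523y* = 0.0441, so y* = 8.43.
From dx/dt = 0: 0.571(1 - x*/1070) = 0.0338·8.43, giving x* = 1070·(1 - 0.499) = 536.
From dy/dt = 0: 0.00271·536 - 0.291 = 0.0306z*, so z* = 1.16/0.0306 = 38.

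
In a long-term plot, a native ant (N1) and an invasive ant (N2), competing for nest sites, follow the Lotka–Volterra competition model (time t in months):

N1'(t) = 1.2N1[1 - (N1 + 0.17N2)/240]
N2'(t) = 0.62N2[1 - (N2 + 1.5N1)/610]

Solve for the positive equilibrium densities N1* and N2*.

N1* ≈ 183, N2* ≈ 336

Setting both brackets to zero gives the nullclines N1 + 0.17N2 = 240 and 1.5N1 + N2 = 610.
Substituting N2 = 610 - 1.5N1 into the first: N1(1 - 0.17·1.5) = 240 - 0.17·610.
So N1* = 136/0.745 = 183, and then N2* = 610 - 1.5·183 = 336.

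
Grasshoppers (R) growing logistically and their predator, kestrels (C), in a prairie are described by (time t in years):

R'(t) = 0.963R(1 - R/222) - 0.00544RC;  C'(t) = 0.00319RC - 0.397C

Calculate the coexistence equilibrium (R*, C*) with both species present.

From dC/dt = 0 with C > 0: 0.00319R* = 0.397, so R* = 124.
Substitute into dR/dt = 0: 0.963(1 - 124/222) = 0.00544C*.
The bracket is 0.439, giving C* = 0.423/0.00544 = 77.8.

R* ≈ 124, C* ≈ 77.8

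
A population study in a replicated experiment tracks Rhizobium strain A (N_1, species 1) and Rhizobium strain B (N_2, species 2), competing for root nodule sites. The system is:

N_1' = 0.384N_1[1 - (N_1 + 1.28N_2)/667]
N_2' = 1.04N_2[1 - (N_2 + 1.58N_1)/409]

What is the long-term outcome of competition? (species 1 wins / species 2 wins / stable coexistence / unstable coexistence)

species 1 excludes species 2

Compare the nullcline intercepts: K1/α12 = 667/1.28 = 521 > K2 = 409; K2/α21 = 409/1.58 = 259 < K1 = 667.
Since the inequalities point opposite ways, species 1 can invade but species 2 cannot.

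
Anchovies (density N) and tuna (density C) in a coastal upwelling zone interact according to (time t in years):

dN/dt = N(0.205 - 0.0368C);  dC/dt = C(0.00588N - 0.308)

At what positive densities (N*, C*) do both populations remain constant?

N* ≈ 52.4, C* ≈ 5.57

Set dC/dt = 0 with C > 0: 0.00588N - 0.308 = 0, so N* = 0.308/0.00588 = 52.4.
Set dN/dt = 0 with N > 0: 0.205 - 0.0368C = 0, so C* = 0.205/0.0368 = 5.57.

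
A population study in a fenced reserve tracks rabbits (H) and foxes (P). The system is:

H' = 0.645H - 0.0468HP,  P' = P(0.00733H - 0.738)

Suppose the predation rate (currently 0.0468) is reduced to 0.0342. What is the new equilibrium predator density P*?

At the interior fixed point, setting dH/dt = 0 with H > 0 fixes P* = (prey growth rate)/(HP coefficient) — independent of the other coefficients.
With the change, P* = 0.645/0.0342 = 18.9; it rises from 13.8.

P* ≈ 18.9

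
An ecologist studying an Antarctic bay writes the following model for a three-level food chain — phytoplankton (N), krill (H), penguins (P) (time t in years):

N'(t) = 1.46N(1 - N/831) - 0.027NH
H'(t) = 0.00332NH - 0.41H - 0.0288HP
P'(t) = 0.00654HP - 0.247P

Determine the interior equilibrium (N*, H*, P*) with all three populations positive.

From dP/dt = 0: 0.00654H* = 0.247, so H* = 37.8.
From dN/dt = 0: 1.46(1 - N*/831) = 0.027·37.8, giving N* = 831·(1 - 0.698) = 251.
From dH/dt = 0: 0.00332·251 - 0.41 = 0.0288P*, so P* = 0.422/0.0288 = 14.7.

N* ≈ 251, H* ≈ 37.8, P* ≈ 14.7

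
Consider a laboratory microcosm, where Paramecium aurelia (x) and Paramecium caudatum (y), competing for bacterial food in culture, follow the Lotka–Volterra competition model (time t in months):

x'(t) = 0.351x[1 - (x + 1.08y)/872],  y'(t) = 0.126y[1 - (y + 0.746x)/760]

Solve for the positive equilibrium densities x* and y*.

x* ≈ 263, y* ≈ 563

Setting both brackets to zero gives the nullclines x + 1.08y = 872 and 0.746x + y = 760.
Substituting y = 760 - 0.746x into the first: x(1 - 1.08·0.746) = 872 - 1.08·760.
So x* = 51.2/0.194 = 263, and then y* = 760 - 0.746·263 = 563.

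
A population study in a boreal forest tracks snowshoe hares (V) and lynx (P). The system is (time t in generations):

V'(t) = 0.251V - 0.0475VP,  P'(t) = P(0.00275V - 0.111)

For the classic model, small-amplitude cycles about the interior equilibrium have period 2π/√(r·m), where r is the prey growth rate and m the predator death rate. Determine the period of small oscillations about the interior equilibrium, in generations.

Here r = 0.251 and m = 0.111, so r·m = 0.0279.
ω = √0.0279 = 0.167 per generation, hence T = 2π/ω ≈ 37.6 generations.

T ≈ 37.6 generations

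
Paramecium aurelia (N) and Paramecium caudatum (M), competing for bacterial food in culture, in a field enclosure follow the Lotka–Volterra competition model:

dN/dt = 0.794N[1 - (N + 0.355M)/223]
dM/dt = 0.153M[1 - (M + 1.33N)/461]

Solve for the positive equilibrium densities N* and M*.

N* ≈ 112, M* ≈ 311

Setting both brackets to zero gives the nullclines N + 0.355M = 223 and 1.33N + M = 461.
Substituting M = 461 - 1.33N into the first: N(1 - 0.355·1.33) = 223 - 0.355·461.
So N* = 59.3/0.528 = 112, and then M* = 461 - 1.33·112 = 311.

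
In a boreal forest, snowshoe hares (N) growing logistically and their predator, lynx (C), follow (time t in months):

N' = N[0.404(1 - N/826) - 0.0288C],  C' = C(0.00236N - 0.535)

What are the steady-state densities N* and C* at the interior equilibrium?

From dC/dt = 0 with C > 0: 0.00236N* = 0.535, so N* = 227.
Substitute into dN/dt = 0: 0.404(1 - 227/826) = 0.0288C*.
The bracket is 0.726, giving C* = 0.293/0.0288 = 10.2.

N* ≈ 227, C* ≈ 10.2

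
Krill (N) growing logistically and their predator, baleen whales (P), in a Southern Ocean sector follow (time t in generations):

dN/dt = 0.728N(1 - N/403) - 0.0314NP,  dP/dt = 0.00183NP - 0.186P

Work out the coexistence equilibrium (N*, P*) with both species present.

From dP/dt = 0 with P > 0: 0.00183N* = 0.186, so N* = 102.
Substitute into dN/dt = 0: 0.728(1 - 102/403) = 0.0314P*.
The bracket is 0.748, giving P* = 0.544/0.0314 = 17.3.

N* ≈ 102, P* ≈ 17.3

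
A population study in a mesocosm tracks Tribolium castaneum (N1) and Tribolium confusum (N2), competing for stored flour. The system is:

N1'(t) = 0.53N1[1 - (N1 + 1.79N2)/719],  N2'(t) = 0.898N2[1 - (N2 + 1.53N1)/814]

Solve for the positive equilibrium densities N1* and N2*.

Setting both brackets to zero gives the nullclines N1 + 1.79N2 = 719 and 1.53N1 + N2 = 814.
Substituting N2 = 814 - 1.53N1 into the first: N1(1 - 1.79·1.53) = 719 - 1.79·814.
So N1* = -738/-1.74 = 424, and then N2* = 814 - 1.53·424 = 165.

N1* ≈ 424, N2* ≈ 165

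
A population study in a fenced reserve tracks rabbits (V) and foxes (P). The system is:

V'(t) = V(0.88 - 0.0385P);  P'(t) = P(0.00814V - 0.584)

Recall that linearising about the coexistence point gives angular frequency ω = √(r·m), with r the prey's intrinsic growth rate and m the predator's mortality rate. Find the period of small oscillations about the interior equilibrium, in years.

T ≈ 8.76 years

Here r = 0.88 and m = 0.584, so r·m = 0.514.
ω = √0.514 = 0.717 per year, hence T = 2π/ω ≈ 8.76 years.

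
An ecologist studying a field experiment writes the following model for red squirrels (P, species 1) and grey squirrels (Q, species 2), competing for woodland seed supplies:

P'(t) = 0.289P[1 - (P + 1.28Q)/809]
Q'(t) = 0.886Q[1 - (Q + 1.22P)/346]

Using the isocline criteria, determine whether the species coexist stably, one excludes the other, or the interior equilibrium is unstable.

Compare the nullcline intercepts: K1/α12 = 809/1.28 = 632 > K2 = 346; K2/α21 = 346/1.22 = 284 < K1 = 809.
Since the inequalities point opposite ways, species 1 can invade but species 2 cannot.

species 1 excludes species 2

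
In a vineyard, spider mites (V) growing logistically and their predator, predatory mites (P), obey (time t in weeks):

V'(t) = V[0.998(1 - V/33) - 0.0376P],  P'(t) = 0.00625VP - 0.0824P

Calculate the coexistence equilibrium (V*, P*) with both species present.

From dP/dt = 0 with P > 0: 0.00625V* = 0.0824, so V* = 13.2.
Substitute into dV/dt = 0: 0.998(1 - 13.2/33) = 0.0376P*.
The bracket is 0.6, giving P* = 0.599/0.0376 = 15.9.

V* ≈ 13.2, P* ≈ 15.9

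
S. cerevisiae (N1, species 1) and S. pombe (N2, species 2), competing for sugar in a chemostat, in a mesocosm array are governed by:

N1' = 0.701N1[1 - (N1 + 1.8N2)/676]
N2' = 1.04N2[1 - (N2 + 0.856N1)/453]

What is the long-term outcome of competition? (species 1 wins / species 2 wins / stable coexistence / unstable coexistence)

Compare the nullcline intercepts: K1/α12 = 676/1.8 = 376 < K2 = 453; K2/α21 = 453/0.856 = 529 < K1 = 676.
Since both are reversed, neither can invade when rare; the interior point is a saddle.

unstable coexistence (outcome depends on initial conditions)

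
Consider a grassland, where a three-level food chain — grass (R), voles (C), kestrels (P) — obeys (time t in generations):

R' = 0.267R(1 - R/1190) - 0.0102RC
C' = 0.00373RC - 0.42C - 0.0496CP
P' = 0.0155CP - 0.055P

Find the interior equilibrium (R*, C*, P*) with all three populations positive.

R* ≈ 1030, C* ≈ 3.55, P* ≈ 68.9

From dP/dt = 0: 0.0155C* = 0.055, so C* = 3.55.
From dR/dt = 0: 0.267(1 - R*/1190) = 0.0102·3.55, giving R* = 1190·(1 - 0.136) = 1030.
From dC/dt = 0: 0.00373·1030 - 0.42 = 0.0496P*, so P* = 3.42/0.0496 = 68.9.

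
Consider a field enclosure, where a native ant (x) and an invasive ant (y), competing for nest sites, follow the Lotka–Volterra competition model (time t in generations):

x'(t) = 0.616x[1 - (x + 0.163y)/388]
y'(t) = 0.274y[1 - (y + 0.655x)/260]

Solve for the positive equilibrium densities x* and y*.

x* ≈ 387, y* ≈ 6.56

Setting both brackets to zero gives the nullclines x + 0.163y = 388 and 0.655x + y = 260.
Substituting y = 260 - 0.655x into the first: x(1 - 0.163·0.655) = 388 - 0.163·260.
So x* = 346/0.893 = 387, and then y* = 260 - 0.655·387 = 6.56.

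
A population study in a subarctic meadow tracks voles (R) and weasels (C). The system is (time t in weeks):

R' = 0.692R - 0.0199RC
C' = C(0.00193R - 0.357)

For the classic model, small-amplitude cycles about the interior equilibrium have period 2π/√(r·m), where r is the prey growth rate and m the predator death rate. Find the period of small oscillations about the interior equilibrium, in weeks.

Here r = 0.692 and m = 0.357, so r·m = 0.247.
ω = √0.247 = 0.497 per week, hence T = 2π/ω ≈ 12.6 weeks.

T ≈ 12.6 weeks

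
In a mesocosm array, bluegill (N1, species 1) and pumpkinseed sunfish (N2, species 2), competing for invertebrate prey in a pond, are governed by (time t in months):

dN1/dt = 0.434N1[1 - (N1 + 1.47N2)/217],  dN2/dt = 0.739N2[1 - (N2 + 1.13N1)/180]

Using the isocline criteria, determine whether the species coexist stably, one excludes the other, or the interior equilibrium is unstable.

unstable coexistence (outcome depends on initial conditions)

Compare the nullcline intercepts: K1/α12 = 217/1.47 = 148 < K2 = 180; K2/α21 = 180/1.13 = 159 < K1 = 217.
Since both are reversed, neither can invade when rare; the interior point is a saddle.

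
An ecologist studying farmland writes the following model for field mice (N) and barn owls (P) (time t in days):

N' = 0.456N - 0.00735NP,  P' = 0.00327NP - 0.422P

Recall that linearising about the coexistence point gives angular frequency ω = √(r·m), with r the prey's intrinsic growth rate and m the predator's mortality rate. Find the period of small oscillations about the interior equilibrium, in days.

Here r = 0.456 and m = 0.422, so r·m = 0.192.
ω = √0.192 = 0.439 per day, hence T = 2π/ω ≈ 14.3 days.

T ≈ 14.3 days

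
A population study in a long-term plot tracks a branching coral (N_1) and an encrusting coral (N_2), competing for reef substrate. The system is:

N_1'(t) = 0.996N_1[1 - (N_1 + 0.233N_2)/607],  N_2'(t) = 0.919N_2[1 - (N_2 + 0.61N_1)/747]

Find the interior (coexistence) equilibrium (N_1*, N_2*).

N_1* ≈ 505, N_2* ≈ 439

Setting both brackets to zero gives the nullclines N_1 + 0.233N_2 = 607 and 0.61N_1 + N_2 = 747.
Substituting N_2 = 747 - 0.61N_1 into the first: N_1(1 - 0.233·0.61) = 607 - 0.233·747.
So N_1* = 433/0.858 = 505, and then N_2* = 747 - 0.61·505 = 439.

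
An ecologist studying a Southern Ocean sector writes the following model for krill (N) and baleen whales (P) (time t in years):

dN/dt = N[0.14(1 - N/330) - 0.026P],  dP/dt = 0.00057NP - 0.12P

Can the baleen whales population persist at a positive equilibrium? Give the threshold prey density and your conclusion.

The predator equation gives dP/dt > 0 only when N > 0.12/0.00057 = 211.
Without the predator, N → K = 330. Since 330 > 211, the predator can invade and persist.

Threshold N = 211; K > 211, so yes, the predator persists.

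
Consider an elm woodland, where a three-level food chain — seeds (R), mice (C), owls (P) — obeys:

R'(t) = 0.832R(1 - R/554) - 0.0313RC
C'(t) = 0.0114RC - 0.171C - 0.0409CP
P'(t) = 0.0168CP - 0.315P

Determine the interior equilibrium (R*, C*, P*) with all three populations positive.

From dP/dt = 0: 0.0168C* = 0.315, so C* = 18.8.
From dR/dt = 0: 0.832(1 - R*/554) = 0.0313·18.8, giving R* = 554·(1 - 0.705) = 163.
From dC/dt = 0: 0.0114·163 - 0.171 = 0.0409P*, so P* = 1.69/0.0409 = 41.3.

R* ≈ 163, C* ≈ 18.8, P* ≈ 41.3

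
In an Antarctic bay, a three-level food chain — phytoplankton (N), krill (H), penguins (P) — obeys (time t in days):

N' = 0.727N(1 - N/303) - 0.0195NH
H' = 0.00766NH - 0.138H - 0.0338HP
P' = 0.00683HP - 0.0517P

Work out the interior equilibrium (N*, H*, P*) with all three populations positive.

N* ≈ 241, H* ≈ 7.57, P* ≈ 50.6

From dP/dt = 0: 0.00683H* = 0.0517, so H* = 7.57.
From dN/dt = 0: 0.727(1 - N*/303) = 0.0195·7.57, giving N* = 303·(1 - 0.203) = 241.
From dH/dt = 0: 0.00766·241 - 0.138 = 0.0338P*, so P* = 1.71/0.0338 = 50.6.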